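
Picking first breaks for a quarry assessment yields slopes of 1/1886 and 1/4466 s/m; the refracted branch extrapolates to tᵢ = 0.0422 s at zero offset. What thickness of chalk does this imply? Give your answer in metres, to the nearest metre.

θ_c = arcsin(1886/4466) = 24.98°; cos θ_c = 0.9065.
tᵢ = 2h cos θ_c/V₁ ⇒ h = tᵢ·V₁/(2 cos θ_c) = 0.0422·1886/(2·0.9065) = 43.90 m.

44 m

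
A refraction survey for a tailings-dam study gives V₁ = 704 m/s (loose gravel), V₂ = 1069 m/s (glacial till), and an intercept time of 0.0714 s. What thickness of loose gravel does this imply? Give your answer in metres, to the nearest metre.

θ_c = arcsin(704/1069) = 41.19°; cos θ_c = 0.7525.
tᵢ = 2h cos θ_c/V₁ ⇒ h = tᵢ·V₁/(2 cos θ_c) = 0.0714·704/(2·0.7525) = 33.40 m.

33 m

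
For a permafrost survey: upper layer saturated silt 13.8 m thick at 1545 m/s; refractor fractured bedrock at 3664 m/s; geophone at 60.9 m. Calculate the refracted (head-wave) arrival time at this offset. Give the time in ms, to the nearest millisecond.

t = x/V₂ + 2h·√(V₂²−V₁²)/(V₁V₂).
√(V₂²−V₁²) = √(3664²−1545²) = 3322.3 m/s; delay term = 2·13.8·3322.3/(1545·3664) = 0.01620 s.
t = 60.9/3664 + 0.01620 = 0.03282 s.

33 ms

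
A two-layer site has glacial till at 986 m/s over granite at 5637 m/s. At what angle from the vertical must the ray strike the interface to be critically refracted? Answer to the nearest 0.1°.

10.1°

Critical incidence: sin θ_c = V₁/V₂ = 986/5637 = 0.1749.
θ_c = arcsin 0.1749 = 10.07°.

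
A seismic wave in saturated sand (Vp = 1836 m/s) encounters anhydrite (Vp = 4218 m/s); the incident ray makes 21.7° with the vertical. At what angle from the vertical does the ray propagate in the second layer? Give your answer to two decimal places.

58.15°

Snell's law: sin θ₂ = (V₂/V₁)·sin θ₁ = (4218/1836)·sin 21.7° = 0.8495.
θ₂ = sin⁻¹(0.8495) = 58.15° (from vertical).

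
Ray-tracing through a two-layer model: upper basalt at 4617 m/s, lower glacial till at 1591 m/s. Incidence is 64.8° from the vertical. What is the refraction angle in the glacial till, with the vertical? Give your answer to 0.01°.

18.17°

sin θ₁/V₁ = sin θ₂/V₂ ⇒ sin θ₂ = 1591·sin 64.8°/4617 = 1591·0.9048/4617 = 0.3118.
θ₂ = sin⁻¹(0.3118) = 18.17° (from vertical).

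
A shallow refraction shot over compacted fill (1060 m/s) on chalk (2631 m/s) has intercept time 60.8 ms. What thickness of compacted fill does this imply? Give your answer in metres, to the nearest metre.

35 m

h = tᵢ·V₁·V₂ / (2·√(V₂²−V₁²)).
√(V₂²−V₁²) = √(2631² − 1060²) = 2408.0 m/s.
h = 0.0608 s × 1060 × 2631 / (2 × 2408.0) = 35.21 m.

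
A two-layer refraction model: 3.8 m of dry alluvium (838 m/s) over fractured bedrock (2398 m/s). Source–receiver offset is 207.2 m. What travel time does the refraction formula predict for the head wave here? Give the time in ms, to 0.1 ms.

94.9 ms

θ_c = arcsin(V₁/V₂) = arcsin(838/2398) = 20.45°, cos θ_c = 0.9370.
Intercept time tᵢ = 2h cos θ_c / V₁ = 2·3.8·0.9370/838 = 0.00850 s.
t = x/V₂ + tᵢ = 207.2/2398 + 0.00850 = 0.09490 s.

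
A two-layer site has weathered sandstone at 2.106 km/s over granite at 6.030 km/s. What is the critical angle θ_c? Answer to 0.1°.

20.4°

At critical incidence the refracted ray runs along the interface (θ₂ = 90°), so sin θ_c = V₁/V₂.
θ_c = arcsin(2.106/6.030) = arcsin 0.3493 = 20.44°.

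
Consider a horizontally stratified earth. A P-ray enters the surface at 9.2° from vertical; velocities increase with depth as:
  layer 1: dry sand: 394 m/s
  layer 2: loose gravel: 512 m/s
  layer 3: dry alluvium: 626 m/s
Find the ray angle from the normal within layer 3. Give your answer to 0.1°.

14.7°

Ray parameter p = sin 9.2° / 394 = 4.0579e-04 s/m.
sin θ_3 = p·V_3 = 4.0579e-04 × 626 = 0.2540.
θ_3 = 14.72° from the vertical.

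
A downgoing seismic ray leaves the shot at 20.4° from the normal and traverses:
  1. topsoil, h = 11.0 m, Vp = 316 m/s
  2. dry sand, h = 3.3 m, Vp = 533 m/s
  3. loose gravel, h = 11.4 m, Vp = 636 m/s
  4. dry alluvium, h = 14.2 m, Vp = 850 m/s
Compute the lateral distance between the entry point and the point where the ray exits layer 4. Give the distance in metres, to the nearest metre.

56 m

Apply Snell's law at each interface; in layer i the horizontal offset is hᵢ·tan θᵢ.
Layer 1: θ = 20.40°; offset = 11.0·tan 20.40° = 4.091 m.
Layer 2: sin θ = 533·sin 20.4°/316 = 0.5879, θ = 36.01°; offset = 3.3·tan 36.01° = 2.399 m.
Layer 3: sin θ = 636·sin 20.4°/316 = 0.7016, θ = 44.55°; offset = 11.4·tan 44.55° = 11.223 m.
Layer 4: sin θ = 850·sin 20.4°/316 = 0.9376, θ = 69.65°; offset = 14.2·tan 69.65° = 38.295 m.
Summing the layer offsets gives 56.007 m.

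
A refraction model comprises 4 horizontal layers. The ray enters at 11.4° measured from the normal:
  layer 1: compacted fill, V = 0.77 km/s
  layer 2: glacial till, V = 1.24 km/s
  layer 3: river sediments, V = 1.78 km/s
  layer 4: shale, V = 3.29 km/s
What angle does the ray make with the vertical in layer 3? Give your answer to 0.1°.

Ray parameter p = sin 11.4° / 0.77 = 2.5670e-01 s/km.
sin θ_3 = p·V_3 = 2.5670e-01 × 1.78 = 0.4569.
θ_3 = 27.19° from the vertical.

27.2°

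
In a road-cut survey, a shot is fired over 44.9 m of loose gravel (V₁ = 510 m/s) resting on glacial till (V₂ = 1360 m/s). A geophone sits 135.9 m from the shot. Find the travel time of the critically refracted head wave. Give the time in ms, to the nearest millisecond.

t = x/V₂ + 2h·√(V₂²−V₁²)/(V₁V₂).
√(V₂²−V₁²) = √(1360²−510²) = 1260.8 m/s; delay term = 2·44.9·1260.8/(510·1360) = 0.16323 s.
t = 135.9/1360 + 0.16323 = 0.26316 s.

263 ms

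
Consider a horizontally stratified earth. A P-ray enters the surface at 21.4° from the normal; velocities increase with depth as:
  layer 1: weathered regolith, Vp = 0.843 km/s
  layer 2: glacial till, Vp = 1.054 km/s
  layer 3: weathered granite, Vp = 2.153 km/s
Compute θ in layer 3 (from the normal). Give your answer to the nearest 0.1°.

Ray parameter p = sin 21.4° / 0.843 = 4.3283e-01 s/km.
sin θ_3 = p·V_3 = 4.3283e-01 × 2.153 = 0.9319.
θ_3 = 68.73° from the vertical.

68.7°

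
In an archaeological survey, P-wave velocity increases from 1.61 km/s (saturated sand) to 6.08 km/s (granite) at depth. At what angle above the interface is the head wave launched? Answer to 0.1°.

74.6°

At critical incidence the refracted ray runs along the interface (θ₂ = 90°), so sin θ_c = V₁/V₂.
θ_c = arcsin(1.61/6.08) = arcsin 0.2648 = 15.36°.
Measured from the interface: 90° − 15.36° = 74.64°.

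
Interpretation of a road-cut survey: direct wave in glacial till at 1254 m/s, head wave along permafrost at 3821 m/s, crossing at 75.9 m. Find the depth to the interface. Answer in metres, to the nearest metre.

h = (x_cross/2)·√((V₂−V₁)/(V₂+V₁)).
(V₂−V₁)/(V₂+V₁) = (3821−1254)/(3821+1254) = 0.5058; √ = 0.7112.
h = (75.9/2)·0.7112 = 26.99 m.

27 m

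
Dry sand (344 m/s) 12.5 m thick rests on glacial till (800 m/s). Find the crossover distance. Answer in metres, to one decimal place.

39.6 m

θ_c = arcsin(344/800) = 25.47°, so cos θ_c = 0.9028 and tᵢ = 2h cos θ_c/V₁ = 0.0656 s.
At crossover x/V₁ = x/V₂ + tᵢ ⇒ x = tᵢ/(1/V₁ − 1/V₂) = 0.06561/(2.9070e-03 − 1.2500e-03) = 39.60 m.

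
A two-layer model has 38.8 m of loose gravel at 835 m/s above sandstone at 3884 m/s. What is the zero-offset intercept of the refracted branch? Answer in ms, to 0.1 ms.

90.8 ms

tᵢ = 2h·√(V₂²−V₁²)/(V₁V₂).
√(V₂²−V₁²) = √(3884²−835²) = 3793.2 m/s.
tᵢ = 2·38.8·3793.2/(835·3884) = 0.09076 s.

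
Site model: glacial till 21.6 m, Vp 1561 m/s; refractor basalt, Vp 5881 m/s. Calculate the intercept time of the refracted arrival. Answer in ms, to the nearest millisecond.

tᵢ = 2h·√(V₂²−V₁²)/(V₁V₂).
√(V₂²−V₁²) = √(5881²−1561²) = 5670.0 m/s.
tᵢ = 2·21.6·5670.0/(1561·5881) = 0.02668 s.

27 ms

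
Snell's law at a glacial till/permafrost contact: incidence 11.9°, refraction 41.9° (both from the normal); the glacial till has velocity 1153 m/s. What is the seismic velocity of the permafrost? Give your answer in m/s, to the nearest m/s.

Snell's law: sin 11.9°/V₁ = sin 41.9°/V₂.
V₂ = V₁·sin 41.9°/sin 11.9° = 1153 × 3.2387 = 3734.22 m/s.

3734 m/s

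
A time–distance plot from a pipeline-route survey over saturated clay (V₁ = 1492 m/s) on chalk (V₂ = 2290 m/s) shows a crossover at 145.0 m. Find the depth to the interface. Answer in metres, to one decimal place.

h = (x_cross/2)·√((V₂−V₁)/(V₂+V₁)).
(V₂−V₁)/(V₂+V₁) = (2290−1492)/(2290+1492) = 0.2110; √ = 0.4593.
h = (145.0/2)·0.4593 = 33.30 m.

33.3 m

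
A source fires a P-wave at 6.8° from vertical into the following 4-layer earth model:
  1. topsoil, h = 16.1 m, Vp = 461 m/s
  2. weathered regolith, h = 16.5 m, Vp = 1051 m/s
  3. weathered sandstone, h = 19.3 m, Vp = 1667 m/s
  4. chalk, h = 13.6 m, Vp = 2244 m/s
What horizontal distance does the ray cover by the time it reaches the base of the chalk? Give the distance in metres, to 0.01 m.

Ray parameter p = sin 6.8° / 461 m/s = 2.5684e-04 s/m.
Layer 1: θ = 6.80°; offset = 16.1·tan 6.80° = 1.9198 m.
Layer 2: sin θ = p·1051 = 0.2699 → θ = 15.66°; offset = 16.5·tan 15.66° = 4.6257 m.
Layer 3: sin θ = p·1667 = 0.4282 → θ = 25.35°; offset = 19.3·tan 25.35° = 9.1439 m.
Layer 4: sin θ = p·2244 = 0.5764 → θ = 35.19°; offset = 13.6·tan 35.19° = 9.5918 m.
Σ offsets = 25.2812 m.

25.28 m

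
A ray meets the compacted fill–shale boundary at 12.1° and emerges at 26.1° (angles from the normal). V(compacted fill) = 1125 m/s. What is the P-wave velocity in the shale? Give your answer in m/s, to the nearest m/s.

2361 m/s

Snell's law: sin 12.1°/V₁ = sin 26.1°/V₂.
V₂ = V₁·sin 26.1°/sin 12.1° = 1125 × 2.0988 = 2361.11 m/s.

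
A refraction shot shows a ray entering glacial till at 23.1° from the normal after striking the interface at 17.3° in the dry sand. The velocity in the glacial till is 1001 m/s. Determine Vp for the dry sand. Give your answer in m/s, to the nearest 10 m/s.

Snell's law: sin 17.3°/V₁ = sin 23.1°/V₂.
V₁ = V₂·sin 17.3°/sin 23.1° = 1001 × 0.7580 = 758.72 m/s.

760 m/s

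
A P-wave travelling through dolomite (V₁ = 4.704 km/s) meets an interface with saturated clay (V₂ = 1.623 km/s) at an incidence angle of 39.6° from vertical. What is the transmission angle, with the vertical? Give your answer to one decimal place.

12.7°

Snell's law: sin θ₂ = (V₂/V₁)·sin θ₁ = (1.623/4.704)·sin 39.6° = 0.2199.
θ₂ = sin⁻¹(0.2199) = 12.70° (from vertical).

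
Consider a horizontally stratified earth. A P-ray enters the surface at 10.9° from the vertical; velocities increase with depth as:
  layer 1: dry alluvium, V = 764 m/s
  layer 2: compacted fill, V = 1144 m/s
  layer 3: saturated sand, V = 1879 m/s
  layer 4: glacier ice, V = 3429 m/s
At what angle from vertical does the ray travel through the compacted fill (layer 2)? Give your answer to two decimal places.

Ray parameter p = sin 10.9° / 764 = 2.4751e-04 s/m.
sin θ_2 = p·V_2 = 2.4751e-04 × 1144 = 0.2831.
θ_2 = arcsin 0.2831 = 16.45°.

16.45°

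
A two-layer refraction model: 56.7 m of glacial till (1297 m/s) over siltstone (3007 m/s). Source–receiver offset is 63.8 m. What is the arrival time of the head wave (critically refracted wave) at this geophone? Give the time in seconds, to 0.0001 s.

0.1001 s

θ_c = arcsin(V₁/V₂) = arcsin(1297/3007) = 25.55°, cos θ_c = 0.9022.
Intercept time tᵢ = 2h cos θ_c / V₁ = 2·56.7·0.9022/1297 = 0.07888 s.
t = x/V₂ + tᵢ = 63.8/3007 + 0.07888 = 0.10010 s.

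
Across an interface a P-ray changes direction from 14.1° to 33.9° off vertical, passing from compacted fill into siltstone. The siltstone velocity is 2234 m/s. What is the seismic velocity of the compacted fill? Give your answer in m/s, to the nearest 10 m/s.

Snell's law: sin 14.1°/V₁ = sin 33.9°/V₂.
V₁ = V₂·sin 14.1°/sin 33.9° = 2234 × 0.4368 = 975.78 m/s.

980 m/s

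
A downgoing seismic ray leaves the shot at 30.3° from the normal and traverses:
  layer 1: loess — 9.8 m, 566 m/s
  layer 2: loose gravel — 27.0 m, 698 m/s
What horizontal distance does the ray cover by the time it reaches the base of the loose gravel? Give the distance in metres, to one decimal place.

Apply Snell's law at each interface; in layer i the horizontal offset is hᵢ·tan θᵢ.
Layer 1: θ = 30.30°; offset = 9.8·tan 30.30° = 5.727 m.
Layer 2: sin θ = 698·sin 30.3°/566 = 0.6222, θ = 38.48°; offset = 27.0·tan 38.48° = 21.459 m.
Summing the layer offsets gives 27.185 m.

27.2 m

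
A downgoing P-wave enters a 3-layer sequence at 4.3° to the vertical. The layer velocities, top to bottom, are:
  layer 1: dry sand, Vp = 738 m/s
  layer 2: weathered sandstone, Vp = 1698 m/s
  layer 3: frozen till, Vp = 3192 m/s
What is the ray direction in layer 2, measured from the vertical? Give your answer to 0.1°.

Snell's law across each interface conserves sin θ / V, so sin θ_2 = V_2·sin θ₁/V₁.
sin θ_2 = 1698 × sin 4.3° / 738 = 0.1725.
θ_2 = 9.93° from the vertical.

9.9°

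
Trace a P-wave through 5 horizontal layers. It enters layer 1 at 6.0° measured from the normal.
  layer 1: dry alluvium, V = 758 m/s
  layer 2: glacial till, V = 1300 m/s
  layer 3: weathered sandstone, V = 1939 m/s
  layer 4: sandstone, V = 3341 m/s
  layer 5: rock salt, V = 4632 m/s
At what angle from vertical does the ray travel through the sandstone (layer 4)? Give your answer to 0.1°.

Ray parameter p = sin 6.0° / 758 = 1.3790e-04 s/m.
sin θ_4 = p·V_4 = 1.3790e-04 × 3341 = 0.4607.
θ_4 = arcsin 0.4607 = 27.43°.

27.4°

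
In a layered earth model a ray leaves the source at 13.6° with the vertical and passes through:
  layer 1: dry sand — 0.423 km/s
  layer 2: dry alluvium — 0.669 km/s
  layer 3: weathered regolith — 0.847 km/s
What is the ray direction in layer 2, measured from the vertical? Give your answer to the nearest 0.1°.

Ray parameter p = sin 13.6° / 0.423 = 5.5589e-01 s/km.
sin θ_2 = p·V_2 = 5.5589e-01 × 0.669 = 0.3719.
θ_2 = arcsin 0.3719 = 21.83°.

21.8°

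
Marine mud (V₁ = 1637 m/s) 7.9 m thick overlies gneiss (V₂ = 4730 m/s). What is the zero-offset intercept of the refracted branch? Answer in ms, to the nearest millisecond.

9 ms

θ_c = arcsin(V₁/V₂) = arcsin(1637/4730) = 20.25°; cos θ_c = 0.9382.
tᵢ = 2h·cos θ_c / V₁ = 2·7.9·0.9382 / 1637 = 0.00906 s.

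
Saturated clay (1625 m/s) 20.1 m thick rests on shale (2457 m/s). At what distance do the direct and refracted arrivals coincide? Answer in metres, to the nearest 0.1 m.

θ_c = arcsin(1625/2457) = 41.40°, so cos θ_c = 0.7501 and tᵢ = 2h cos θ_c/V₁ = 0.0186 s.
At crossover x/V₁ = x/V₂ + tᵢ ⇒ x = tᵢ/(1/V₁ − 1/V₂) = 0.01856/(6.1538e-04 − 4.0700e-04) = 89.04 m.

89.0 m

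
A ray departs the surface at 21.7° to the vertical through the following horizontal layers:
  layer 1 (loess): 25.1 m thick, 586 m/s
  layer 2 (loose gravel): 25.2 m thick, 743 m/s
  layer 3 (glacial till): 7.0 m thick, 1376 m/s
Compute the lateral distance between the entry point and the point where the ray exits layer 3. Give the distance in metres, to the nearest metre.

36 m

Ray parameter p = sin 21.7° / 586 m/s = 6.3097e-04 s/m.
Layer 1: θ = 21.70°; offset = 25.1·tan 21.70° = 9.989 m.
Layer 2: sin θ = p·743 = 0.4688 → θ = 27.96°; offset = 25.2·tan 27.96° = 13.375 m.
Layer 3: sin θ = p·1376 = 0.8682 → θ = 60.25°; offset = 7.0·tan 60.25° = 12.248 m.
Total horizontal offset = 35.611 m.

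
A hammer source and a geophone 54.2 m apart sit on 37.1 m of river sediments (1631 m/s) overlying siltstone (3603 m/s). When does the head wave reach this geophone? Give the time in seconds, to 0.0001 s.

0.0556 s

θ_c = arcsin(V₁/V₂) = arcsin(1631/3603) = 26.92°, cos θ_c = 0.8917.
Intercept time tᵢ = 2h cos θ_c / V₁ = 2·37.1·0.8917/1631 = 0.04057 s.
t = x/V₂ + tᵢ = 54.2/3603 + 0.04057 = 0.05561 s.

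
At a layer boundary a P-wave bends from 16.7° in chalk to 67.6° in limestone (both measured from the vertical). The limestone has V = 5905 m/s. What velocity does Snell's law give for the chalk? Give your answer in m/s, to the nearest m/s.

Snell's law: sin 16.7°/V₁ = sin 67.6°/V₂.
V₁ = V₂·sin 16.7°/sin 67.6° = 5905 × 0.3108 = 1835.35 m/s.

1835 m/s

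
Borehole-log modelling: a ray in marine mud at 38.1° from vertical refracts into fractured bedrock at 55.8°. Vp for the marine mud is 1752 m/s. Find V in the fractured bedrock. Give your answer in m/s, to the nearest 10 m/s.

sin 38.1° = 0.6170; sin 55.8° = 0.8271.
V₂ = V₁·(sin θ₂/sin θ₁) = 1752·(0.8271/0.6170) = 2348.40 m/s.

2350 m/s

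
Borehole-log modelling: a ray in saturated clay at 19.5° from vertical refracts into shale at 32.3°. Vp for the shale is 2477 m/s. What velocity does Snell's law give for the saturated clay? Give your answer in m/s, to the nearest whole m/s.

Snell's law: sin 19.5°/V₁ = sin 32.3°/V₂.
V₁ = V₂·sin 19.5°/sin 32.3° = 2477 × 0.6247 = 1547.37 m/s.

1547 m/s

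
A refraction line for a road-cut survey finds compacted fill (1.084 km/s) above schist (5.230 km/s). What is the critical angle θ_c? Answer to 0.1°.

12.0°

At critical incidence the refracted ray runs along the interface (θ₂ = 90°), so sin θ_c = V₁/V₂.
θ_c = arcsin(1.084/5.230) = arcsin 0.2073 = 11.96°.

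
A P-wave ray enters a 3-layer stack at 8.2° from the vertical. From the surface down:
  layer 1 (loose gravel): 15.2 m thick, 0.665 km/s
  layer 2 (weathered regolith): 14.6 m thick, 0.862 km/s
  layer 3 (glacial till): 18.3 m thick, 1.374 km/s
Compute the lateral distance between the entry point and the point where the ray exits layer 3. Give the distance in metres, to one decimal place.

p = sin θ₁/V₁ = sin 8.2°/0.665 = 2.1448e-01 s/km is conserved through the stack.
Layer 1: θ = 8.20°; offset = 15.2·tan 8.20° = 2.190 m.
Layer 2: sin θ = p·0.862 = 0.1849 → θ = 10.65°; offset = 14.6·tan 10.65° = 2.747 m.
Layer 3: sin θ = p·1.374 = 0.2947 → θ = 17.14°; offset = 18.3·tan 17.14° = 5.644 m.
Summing the layer offsets gives 10.581 m.

10.6 m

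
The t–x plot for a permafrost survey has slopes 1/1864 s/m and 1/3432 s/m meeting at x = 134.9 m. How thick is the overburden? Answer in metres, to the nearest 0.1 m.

36.7 m

h = (x_cross/2)·√((V₂−V₁)/(V₂+V₁)).
(V₂−V₁)/(V₂+V₁) = (3432−1864)/(3432+1864) = 0.2961; √ = 0.5441.
h = (134.9/2)·0.5441 = 36.70 m.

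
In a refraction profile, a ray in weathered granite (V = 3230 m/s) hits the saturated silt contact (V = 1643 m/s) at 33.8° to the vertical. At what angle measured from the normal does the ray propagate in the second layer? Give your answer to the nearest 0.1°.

sin θ₁/V₁ = sin θ₂/V₂ ⇒ sin θ₂ = 1643·sin 33.8°/3230 = 1643·0.5563/3230 = 0.2830.
θ₂ = sin⁻¹(0.2830) = 16.44° (from vertical).

16.4°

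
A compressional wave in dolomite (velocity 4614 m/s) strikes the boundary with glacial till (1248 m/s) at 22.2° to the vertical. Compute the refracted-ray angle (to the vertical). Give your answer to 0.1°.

Snell's law: sin θ₂ = (V₂/V₁)·sin θ₁ = (1248/4614)·sin 22.2° = 0.1022.
θ₂ = arcsin 0.1022 = 5.87° from the normal.

5.9°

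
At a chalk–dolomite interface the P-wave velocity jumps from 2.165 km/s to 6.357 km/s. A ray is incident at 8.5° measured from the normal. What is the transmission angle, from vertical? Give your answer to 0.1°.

25.7°

sin θ₁/V₁ = sin θ₂/V₂ ⇒ sin θ₂ = 6.357·sin 8.5°/2.165 = 6.357·0.1478/2.165 = 0.4340.
θ₂ = arcsin 0.4340 = 25.72° from the normal.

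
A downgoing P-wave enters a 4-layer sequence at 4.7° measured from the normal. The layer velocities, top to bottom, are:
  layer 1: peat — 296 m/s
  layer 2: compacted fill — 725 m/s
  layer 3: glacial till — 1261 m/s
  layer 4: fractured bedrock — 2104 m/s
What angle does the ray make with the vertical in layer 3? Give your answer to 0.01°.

20.43°

Ray parameter p = sin 4.7° / 296 = 2.7682e-04 s/m.
sin θ_3 = p·V_3 = 2.7682e-04 × 1261 = 0.3491.
θ_3 = arcsin 0.3491 = 20.43°.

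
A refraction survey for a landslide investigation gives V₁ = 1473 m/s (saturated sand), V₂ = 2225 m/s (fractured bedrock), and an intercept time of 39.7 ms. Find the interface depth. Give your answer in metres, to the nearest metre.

39 m

h = tᵢ·V₁·V₂ / (2·√(V₂²−V₁²)).
√(V₂²−V₁²) = √(2225² − 1473²) = 1667.6 m/s.
h = 0.0397 s × 1473 × 2225 / (2 × 1667.6) = 39.01 m.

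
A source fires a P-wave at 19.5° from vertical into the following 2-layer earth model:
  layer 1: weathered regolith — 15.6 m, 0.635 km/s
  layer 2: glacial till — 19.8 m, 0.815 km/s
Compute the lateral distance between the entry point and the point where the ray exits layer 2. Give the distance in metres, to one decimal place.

Apply Snell's law at each interface; in layer i the horizontal offset is hᵢ·tan θᵢ.
Layer 1: θ = 19.50°; offset = 15.6·tan 19.50° = 5.524 m.
Layer 2: sin θ = 0.815·sin 19.5°/0.635 = 0.4284, θ = 25.37°; offset = 19.8·tan 25.37° = 9.388 m.
Total horizontal offset = 14.912 m.

14.9 m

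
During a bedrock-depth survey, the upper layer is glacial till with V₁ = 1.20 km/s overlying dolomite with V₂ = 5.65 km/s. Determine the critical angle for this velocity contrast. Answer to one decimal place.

Critical incidence: sin θ_c = V₁/V₂ = 1.20/5.65 = 0.2124.
θ_c = arcsin 0.2124 = 12.26°.

12.3°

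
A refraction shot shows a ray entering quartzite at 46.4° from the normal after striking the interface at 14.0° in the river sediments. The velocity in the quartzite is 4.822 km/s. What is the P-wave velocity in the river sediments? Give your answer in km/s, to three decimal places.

1.611 km/s

Snell's law: sin 14.0°/V₁ = sin 46.4°/V₂.
V₁ = V₂·sin 14.0°/sin 46.4° = 4.822 × 0.3341 = 1.611 km/s.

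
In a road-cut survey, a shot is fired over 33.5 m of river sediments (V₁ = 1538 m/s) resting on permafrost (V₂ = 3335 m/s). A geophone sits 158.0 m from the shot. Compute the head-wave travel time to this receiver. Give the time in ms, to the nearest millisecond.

t = x/V₂ + 2h·√(V₂²−V₁²)/(V₁V₂).
√(V₂²−V₁²) = √(3335²−1538²) = 2959.2 m/s; delay term = 2·33.5·2959.2/(1538·3335) = 0.03865 s.
t = 158.0/3335 + 0.03865 = 0.08603 s.

86 ms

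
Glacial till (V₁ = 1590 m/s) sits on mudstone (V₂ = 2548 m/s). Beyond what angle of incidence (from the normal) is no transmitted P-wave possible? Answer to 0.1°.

Critical incidence: sin θ_c = V₁/V₂ = 1590/2548 = 0.6240.
θ_c = arcsin 0.6240 = 38.61°.

38.6°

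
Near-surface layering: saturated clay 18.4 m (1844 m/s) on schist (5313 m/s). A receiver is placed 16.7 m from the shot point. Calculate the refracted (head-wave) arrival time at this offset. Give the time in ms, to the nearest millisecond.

t = x/V₂ + 2h·√(V₂²−V₁²)/(V₁V₂).
√(V₂²−V₁²) = √(5313²−1844²) = 4982.7 m/s; delay term = 2·18.4·4982.7/(1844·5313) = 0.01872 s.
t = 16.7/5313 + 0.01872 = 0.02186 s.

22 ms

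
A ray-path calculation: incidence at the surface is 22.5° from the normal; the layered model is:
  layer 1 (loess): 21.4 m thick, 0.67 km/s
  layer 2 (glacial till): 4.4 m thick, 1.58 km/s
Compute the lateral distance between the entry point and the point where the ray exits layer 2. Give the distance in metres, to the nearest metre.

Apply Snell's law at each interface; in layer i the horizontal offset is hᵢ·tan θᵢ.
Layer 1: θ = 22.50°; offset = 21.4·tan 22.50° = 8.864 m.
Layer 2: sin θ = 1.58·sin 22.5°/0.67 = 0.9024, θ = 64.48°; offset = 4.4·tan 64.48° = 9.217 m.
Σ offsets = 18.081 m.

18 m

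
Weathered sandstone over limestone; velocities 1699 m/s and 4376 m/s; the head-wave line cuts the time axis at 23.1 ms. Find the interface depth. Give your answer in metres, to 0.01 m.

h = tᵢ·V₁·V₂ / (2·√(V₂²−V₁²)).
√(V₂²−V₁²) = √(4376² − 1699²) = 4032.7 m/s.
h = 0.0231 s × 1699 × 4376 / (2 × 4032.7) = 21.29 m.

21.29 m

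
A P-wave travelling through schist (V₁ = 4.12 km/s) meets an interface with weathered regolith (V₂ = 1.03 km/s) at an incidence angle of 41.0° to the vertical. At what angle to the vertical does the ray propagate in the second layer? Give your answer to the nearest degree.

Snell's law: sin θ₂ = (V₂/V₁)·sin θ₁ = (1.03/4.12)·sin 41.0° = 0.1640.
θ₂ = arcsin 0.1640 = 9.44° from the normal.

9°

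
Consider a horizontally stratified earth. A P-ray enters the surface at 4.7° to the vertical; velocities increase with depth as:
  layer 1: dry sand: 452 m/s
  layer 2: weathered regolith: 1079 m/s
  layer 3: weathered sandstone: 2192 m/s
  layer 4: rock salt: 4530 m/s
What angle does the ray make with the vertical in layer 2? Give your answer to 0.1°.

11.3°

Snell's law across each interface conserves sin θ / V, so sin θ_2 = V_2·sin θ₁/V₁.
sin θ_2 = 1079 × sin 4.7° / 452 = 0.1956.
θ_2 = 11.28° from the vertical.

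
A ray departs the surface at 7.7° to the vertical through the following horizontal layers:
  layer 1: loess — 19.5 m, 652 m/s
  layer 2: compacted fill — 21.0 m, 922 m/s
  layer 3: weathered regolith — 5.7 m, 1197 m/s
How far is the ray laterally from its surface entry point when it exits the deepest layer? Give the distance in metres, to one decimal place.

Ray parameter p = sin 7.7° / 652 m/s = 2.0550e-04 s/m.
Layer 1: θ = 7.70°; offset = 19.5·tan 7.70° = 2.637 m.
Layer 2: sin θ = p·922 = 0.1895 → θ = 10.92°; offset = 21.0·tan 10.92° = 4.052 m.
Layer 3: sin θ = p·1197 = 0.2460 → θ = 14.24°; offset = 5.7·tan 14.24° = 1.447 m.
Σ offsets = 8.135 m.

8.1 m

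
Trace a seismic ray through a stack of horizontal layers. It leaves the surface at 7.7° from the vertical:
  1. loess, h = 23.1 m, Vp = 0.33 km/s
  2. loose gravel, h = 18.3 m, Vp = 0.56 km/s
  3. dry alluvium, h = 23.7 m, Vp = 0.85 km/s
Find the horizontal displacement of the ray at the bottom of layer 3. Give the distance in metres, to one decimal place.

16.1 m

Ray parameter p = sin 7.7° / 0.33 km/s = 4.0602e-01 s/km.
Layer 1: θ = 7.70°; offset = 23.1·tan 7.70° = 3.123 m.
Layer 2: sin θ = p·0.56 = 0.2274 → θ = 13.14°; offset = 18.3·tan 13.14° = 4.273 m.
Layer 3: sin θ = p·0.85 = 0.3451 → θ = 20.19°; offset = 23.7·tan 20.19° = 8.715 m.
Σ offsets = 16.111 m.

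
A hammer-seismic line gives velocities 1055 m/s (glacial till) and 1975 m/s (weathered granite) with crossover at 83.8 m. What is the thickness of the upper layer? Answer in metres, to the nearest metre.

x_cross = 2h·√((V₂+V₁)/(V₂−V₁)) → h = x_cross / (2·√((V₂+V₁)/(V₂−V₁))).
√((V₂+V₁)/(V₂−V₁)) = √((1975+1055)/(1975−1055)) = 1.8148.
h = 83.8 / (2·1.8148) = 23.09 m.

23 m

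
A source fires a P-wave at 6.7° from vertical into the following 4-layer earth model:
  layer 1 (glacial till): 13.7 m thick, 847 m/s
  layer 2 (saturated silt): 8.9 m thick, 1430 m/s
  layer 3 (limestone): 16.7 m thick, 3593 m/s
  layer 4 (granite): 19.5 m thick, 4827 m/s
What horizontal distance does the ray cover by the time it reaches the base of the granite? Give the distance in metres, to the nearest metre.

p = sin θ₁/V₁ = sin 6.7°/847 = 1.3775e-04 s/m is conserved through the stack.
Layer 1: θ = 6.70°; offset = 13.7·tan 6.70° = 1.609 m.
Layer 2: sin θ = p·1430 = 0.1970 → θ = 11.36°; offset = 8.9·tan 11.36° = 1.788 m.
Layer 3: sin θ = p·3593 = 0.4949 → θ = 29.66°; offset = 16.7·tan 29.66° = 9.512 m.
Layer 4: sin θ = p·4827 = 0.6649 → θ = 41.67°; offset = 19.5·tan 41.67° = 17.358 m.
Σ offsets = 30.268 m.

30 m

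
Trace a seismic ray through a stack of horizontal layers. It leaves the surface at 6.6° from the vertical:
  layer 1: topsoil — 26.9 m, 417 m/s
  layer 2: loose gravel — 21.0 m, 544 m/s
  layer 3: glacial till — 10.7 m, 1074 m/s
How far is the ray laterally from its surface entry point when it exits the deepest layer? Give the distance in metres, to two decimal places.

9.61 m

p = sin θ₁/V₁ = sin 6.6°/417 = 2.7563e-04 s/m is conserved through the stack.
Layer 1: θ = 6.60°; offset = 26.9·tan 6.60° = 3.1124 m.
Layer 2: sin θ = p·544 = 0.1499 → θ = 8.62°; offset = 21.0·tan 8.62° = 3.1848 m.
Layer 3: sin θ = p·1074 = 0.2960 → θ = 17.22°; offset = 10.7·tan 17.22° = 3.3161 m.
Σ offsets = 9.6133 m.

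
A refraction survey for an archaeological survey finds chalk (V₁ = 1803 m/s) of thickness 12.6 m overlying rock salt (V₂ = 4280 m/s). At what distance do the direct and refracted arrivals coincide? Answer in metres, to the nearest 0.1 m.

θ_c = arcsin(1803/4280) = 24.91°, so cos θ_c = 0.9069 and tᵢ = 2h cos θ_c/V₁ = 0.0127 s.
At crossover x/V₁ = x/V₂ + tᵢ ⇒ x = tᵢ/(1/V₁ − 1/V₂) = 0.01268/(5.5463e-04 − 2.3364e-04) = 39.49 m.

39.5 m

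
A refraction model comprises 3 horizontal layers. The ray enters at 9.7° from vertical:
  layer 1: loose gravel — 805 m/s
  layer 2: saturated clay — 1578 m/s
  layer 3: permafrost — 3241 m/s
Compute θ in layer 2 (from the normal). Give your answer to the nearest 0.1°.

Snell's law across each interface conserves sin θ / V, so sin θ_2 = V_2·sin θ₁/V₁.
sin θ_2 = 1578 × sin 9.7° / 805 = 0.3303.
θ_2 = 19.29° from the vertical.

19.3°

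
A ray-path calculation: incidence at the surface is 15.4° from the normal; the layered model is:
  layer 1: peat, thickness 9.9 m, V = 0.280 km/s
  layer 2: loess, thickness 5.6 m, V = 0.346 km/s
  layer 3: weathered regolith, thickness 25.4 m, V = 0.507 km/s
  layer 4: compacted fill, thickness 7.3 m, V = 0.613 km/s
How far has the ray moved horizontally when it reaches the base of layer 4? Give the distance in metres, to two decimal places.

Ray parameter p = sin 15.4° / 0.280 km/s = 9.4841e-01 s/km.
Layer 1: θ = 15.40°; offset = 9.9·tan 15.40° = 2.7269 m.
Layer 2: sin θ = p·0.346 = 0.3282 → θ = 19.16°; offset = 5.6·tan 19.16° = 1.9454 m.
Layer 3: sin θ = p·0.507 = 0.4808 → θ = 28.74°; offset = 25.4·tan 28.74° = 13.9295 m.
Layer 4: sin θ = p·0.613 = 0.5814 → θ = 35.55°; offset = 7.3·tan 35.55° = 5.2162 m.
Summing the layer offsets gives 23.8180 m.

23.82 m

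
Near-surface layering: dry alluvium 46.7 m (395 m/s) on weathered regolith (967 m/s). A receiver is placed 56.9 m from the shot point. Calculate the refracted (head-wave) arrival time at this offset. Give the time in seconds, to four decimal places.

0.2747 s

θ_c = arcsin(V₁/V₂) = arcsin(395/967) = 24.11°, cos θ_c = 0.9128.
Intercept time tᵢ = 2h cos θ_c / V₁ = 2·46.7·0.9128/395 = 0.21583 s.
t = x/V₂ + tᵢ = 56.9/967 + 0.21583 = 0.27467 s.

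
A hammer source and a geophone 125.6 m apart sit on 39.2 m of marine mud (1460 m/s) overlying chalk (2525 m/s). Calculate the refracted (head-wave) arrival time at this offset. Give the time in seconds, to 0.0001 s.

0.0936 s

θ_c = arcsin(V₁/V₂) = arcsin(1460/2525) = 35.33°, cos θ_c = 0.8159.
Intercept time tᵢ = 2h cos θ_c / V₁ = 2·39.2·0.8159/1460 = 0.04381 s.
t = x/V₂ + tᵢ = 125.6/2525 + 0.04381 = 0.09355 s.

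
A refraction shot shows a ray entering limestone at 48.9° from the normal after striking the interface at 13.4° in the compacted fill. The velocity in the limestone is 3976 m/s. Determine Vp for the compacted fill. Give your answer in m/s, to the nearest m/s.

sin 13.4° = 0.2317; sin 48.9° = 0.7536.
V₁ = V₂·(sin θ₁/sin θ₂) = 3976·(0.2317/0.7536) = 1222.76 m/s.

1223 m/s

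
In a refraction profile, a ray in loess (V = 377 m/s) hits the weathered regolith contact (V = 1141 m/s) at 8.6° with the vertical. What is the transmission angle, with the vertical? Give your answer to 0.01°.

Snell's law: sin θ₂ = (V₂/V₁)·sin θ₁ = (1141/377)·sin 8.6° = 0.4526.
θ₂ = sin⁻¹(0.4526) = 26.91° (from vertical).

26.91°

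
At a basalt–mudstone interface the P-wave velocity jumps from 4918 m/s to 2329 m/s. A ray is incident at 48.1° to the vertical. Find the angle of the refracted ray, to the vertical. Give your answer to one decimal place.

20.6°

Snell's law: sin θ₂ = (V₂/V₁)·sin θ₁ = (2329/4918)·sin 48.1° = 0.3525.
θ₂ = sin⁻¹(0.3525) = 20.64° (from vertical).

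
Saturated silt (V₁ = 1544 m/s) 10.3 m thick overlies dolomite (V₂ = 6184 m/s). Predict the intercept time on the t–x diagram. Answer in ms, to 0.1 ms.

θ_c = arcsin(V₁/V₂) = arcsin(1544/6184) = 14.46°; cos θ_c = 0.9683.
tᵢ = 2h·cos θ_c / V₁ = 2·10.3·0.9683 / 1544 = 0.01292 s.

12.9 ms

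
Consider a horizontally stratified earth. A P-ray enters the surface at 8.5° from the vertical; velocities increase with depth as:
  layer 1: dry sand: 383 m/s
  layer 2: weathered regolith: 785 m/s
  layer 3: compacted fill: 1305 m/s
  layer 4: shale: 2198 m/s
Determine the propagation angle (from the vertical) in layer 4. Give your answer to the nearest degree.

Snell's law across each interface conserves sin θ / V, so sin θ_4 = V_4·sin θ₁/V₁.
sin θ_4 = 2198 × sin 8.5° / 383 = 0.8483.
θ_4 = 58.02° from the vertical.

58°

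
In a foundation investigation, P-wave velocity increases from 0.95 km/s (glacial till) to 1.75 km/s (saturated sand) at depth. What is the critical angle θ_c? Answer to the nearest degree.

33°

At critical incidence the refracted ray runs along the interface (θ₂ = 90°), so sin θ_c = V₁/V₂.
θ_c = arcsin(0.95/1.75) = arcsin 0.5429 = 32.88°.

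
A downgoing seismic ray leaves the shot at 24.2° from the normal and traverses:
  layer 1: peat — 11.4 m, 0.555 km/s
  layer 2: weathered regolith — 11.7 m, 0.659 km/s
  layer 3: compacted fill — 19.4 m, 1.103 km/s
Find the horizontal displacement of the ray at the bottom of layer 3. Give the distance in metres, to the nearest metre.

39 m

Ray parameter p = sin 24.2° / 0.555 km/s = 7.3860e-01 s/km.
Layer 1: θ = 24.20°; offset = 11.4·tan 24.20° = 5.123 m.
Layer 2: sin θ = p·0.659 = 0.4867 → θ = 29.13°; offset = 11.7·tan 29.13° = 6.519 m.
Layer 3: sin θ = p·1.103 = 0.8147 → θ = 54.56°; offset = 19.4·tan 54.56° = 27.253 m.
Σ offsets = 38.896 m.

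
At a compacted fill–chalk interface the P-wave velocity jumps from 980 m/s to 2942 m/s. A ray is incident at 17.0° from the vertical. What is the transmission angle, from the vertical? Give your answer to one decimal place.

61.4°

sin θ₁/V₁ = sin θ₂/V₂ ⇒ sin θ₂ = 2942·sin 17.0°/980 = 2942·0.2924/980 = 0.8777.
θ₂ = arcsin 0.8777 = 61.37° from the normal.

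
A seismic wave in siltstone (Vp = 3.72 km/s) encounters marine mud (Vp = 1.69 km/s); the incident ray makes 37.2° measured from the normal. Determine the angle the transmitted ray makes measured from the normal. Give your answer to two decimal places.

15.94°

Snell's law: sin θ₂ = (V₂/V₁)·sin θ₁ = (1.69/3.72)·sin 37.2° = 0.2747.
θ₂ = sin⁻¹(0.2747) = 15.94° (from vertical).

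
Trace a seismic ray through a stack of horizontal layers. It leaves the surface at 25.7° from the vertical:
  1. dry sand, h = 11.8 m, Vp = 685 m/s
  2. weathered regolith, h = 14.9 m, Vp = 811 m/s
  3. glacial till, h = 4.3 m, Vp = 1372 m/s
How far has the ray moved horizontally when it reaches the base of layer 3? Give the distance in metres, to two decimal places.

p = sin θ₁/V₁ = sin 25.7°/685 = 6.3308e-04 s/m is conserved through the stack.
Layer 1: θ = 25.70°; offset = 11.8·tan 25.70° = 5.6790 m.
Layer 2: sin θ = p·811 = 0.5134 → θ = 30.89°; offset = 14.9·tan 30.89° = 8.9148 m.
Layer 3: sin θ = p·1372 = 0.8686 → θ = 60.29°; offset = 4.3·tan 60.29° = 7.5370 m.
Σ offsets = 22.1308 m.

22.13 m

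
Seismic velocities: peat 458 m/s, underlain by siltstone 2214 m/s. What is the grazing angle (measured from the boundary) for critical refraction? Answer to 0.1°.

78.1°

At critical incidence the refracted ray runs along the interface (θ₂ = 90°), so sin θ_c = V₁/V₂.
θ_c = arcsin(458/2214) = arcsin 0.2069 = 11.94°.
Measured from the interface: 90° − 11.94° = 78.06°.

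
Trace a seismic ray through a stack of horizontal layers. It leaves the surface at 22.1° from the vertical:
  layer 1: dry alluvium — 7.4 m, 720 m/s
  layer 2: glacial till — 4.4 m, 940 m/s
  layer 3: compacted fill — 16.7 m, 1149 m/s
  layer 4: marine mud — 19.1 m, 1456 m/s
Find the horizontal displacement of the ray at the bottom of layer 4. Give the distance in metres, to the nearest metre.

40 m

Apply Snell's law at each interface; in layer i the horizontal offset is hᵢ·tan θᵢ.
Layer 1: θ = 22.10°; offset = 7.4·tan 22.10° = 3.005 m.
Layer 2: sin θ = 940·sin 22.1°/720 = 0.4912, θ = 29.42°; offset = 4.4·tan 29.42° = 2.481 m.
Layer 3: sin θ = 1149·sin 22.1°/720 = 0.6004, θ = 36.90°; offset = 16.7·tan 36.90° = 12.538 m.
Layer 4: sin θ = 1456·sin 22.1°/720 = 0.7608, θ = 49.54°; offset = 19.1·tan 49.54° = 22.391 m.
Total horizontal offset = 40.415 m.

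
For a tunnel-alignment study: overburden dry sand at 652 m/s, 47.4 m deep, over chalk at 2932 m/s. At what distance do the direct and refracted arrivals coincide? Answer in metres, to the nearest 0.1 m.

x_cross = 2h·√((V₂+V₁)/(V₂−V₁)).
(V₂+V₁)/(V₂−V₁) = (2932+652)/(2932−652) = 1.5719; √ = 1.2538.
x_cross = 2·47.4·1.2538 = 118.86 m.

118.9 m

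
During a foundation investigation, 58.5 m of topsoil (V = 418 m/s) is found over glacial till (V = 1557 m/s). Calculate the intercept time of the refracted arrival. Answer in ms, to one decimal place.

θ_c = arcsin(V₁/V₂) = arcsin(418/1557) = 15.57°; cos θ_c = 0.9633.
tᵢ = 2h·cos θ_c / V₁ = 2·58.5·0.9633 / 418 = 0.26963 s.

269.6 ms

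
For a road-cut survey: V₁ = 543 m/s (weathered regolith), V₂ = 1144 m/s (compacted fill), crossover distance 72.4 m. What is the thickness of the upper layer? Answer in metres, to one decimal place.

x_cross = 2h·√((V₂+V₁)/(V₂−V₁)) → h = x_cross / (2·√((V₂+V₁)/(V₂−V₁))).
√((V₂+V₁)/(V₂−V₁)) = √((1144+543)/(1144−543)) = 1.6754.
h = 72.4 / (2·1.6754) = 21.61 m.

21.6 m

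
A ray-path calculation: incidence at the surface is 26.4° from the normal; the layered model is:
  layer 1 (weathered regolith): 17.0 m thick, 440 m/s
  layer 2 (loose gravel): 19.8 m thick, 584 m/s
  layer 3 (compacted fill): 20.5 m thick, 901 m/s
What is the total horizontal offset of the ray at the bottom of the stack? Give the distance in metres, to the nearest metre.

Apply Snell's law at each interface; in layer i the horizontal offset is hᵢ·tan θᵢ.
Layer 1: θ = 26.40°; offset = 17.0·tan 26.40° = 8.439 m.
Layer 2: sin θ = 584·sin 26.4°/440 = 0.5902, θ = 36.17°; offset = 19.8·tan 36.17° = 14.474 m.
Layer 3: sin θ = 901·sin 26.4°/440 = 0.9105, θ = 65.57°; offset = 20.5·tan 65.57° = 45.136 m.
Summing the layer offsets gives 68.049 m.

68 m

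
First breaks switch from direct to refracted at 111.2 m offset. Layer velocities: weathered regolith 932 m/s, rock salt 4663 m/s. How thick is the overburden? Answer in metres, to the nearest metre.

h = (x_cross/2)·√((V₂−V₁)/(V₂+V₁)).
(V₂−V₁)/(V₂+V₁) = (4663−932)/(4663+932) = 0.6668; √ = 0.8166.
h = (111.2/2)·0.8166 = 45.40 m.

45 m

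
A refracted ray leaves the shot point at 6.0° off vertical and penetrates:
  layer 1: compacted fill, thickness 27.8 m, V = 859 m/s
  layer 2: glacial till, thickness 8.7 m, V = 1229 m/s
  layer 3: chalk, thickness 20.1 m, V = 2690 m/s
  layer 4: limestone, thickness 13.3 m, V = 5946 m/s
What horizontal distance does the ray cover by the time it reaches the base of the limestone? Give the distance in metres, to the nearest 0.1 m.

25.1 m

p = sin θ₁/V₁ = sin 6.0°/859 = 1.2169e-04 s/m is conserved through the stack.
Layer 1: θ = 6.00°; offset = 27.8·tan 6.00° = 2.922 m.
Layer 2: sin θ = p·1229 = 0.1496 → θ = 8.60°; offset = 8.7·tan 8.60° = 1.316 m.
Layer 3: sin θ = p·2690 = 0.3273 → θ = 19.11°; offset = 20.1·tan 19.11° = 6.963 m.
Layer 4: sin θ = p·5946 = 0.7235 → θ = 46.35°; offset = 13.3·tan 46.35° = 13.941 m.
Total horizontal offset = 25.142 m.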